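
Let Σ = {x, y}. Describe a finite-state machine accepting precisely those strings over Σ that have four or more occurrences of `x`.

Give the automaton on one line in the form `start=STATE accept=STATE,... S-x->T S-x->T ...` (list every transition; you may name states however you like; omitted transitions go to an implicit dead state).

start=S0 accept=S4,S5 S0-x->S1 S0-y->S0 S1-x->S2 S1-y->S1 S2-x->S3 S2-y->S2 S3-x->S4 S3-y->S3 S4-x->S5 S4-y->S4 S5-x->S5 S5-y->S5

Only the number of `x`s matters, and only up to 5. Make a chain S0 → S1 → S2 → S3 → S4 → S5 advanced by each `x` (with S5 absorbing); every other symbol self-loops. The accepting set is {S4, S5}.
With 6 states:
        x   y  
>  S0   S1  S0 
   S1   S2  S1 
   S2   S3  S2 
   S3   S4  S3 
 * S4   S5  S4 
 * S5   S5  S5 
(> = start, * = accepting)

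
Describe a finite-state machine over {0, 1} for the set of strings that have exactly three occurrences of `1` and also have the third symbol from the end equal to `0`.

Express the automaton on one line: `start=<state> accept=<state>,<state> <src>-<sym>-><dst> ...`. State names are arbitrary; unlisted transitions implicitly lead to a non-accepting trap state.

Handle the two conditions separately and then intersect. The first has 5 states tracking the count of `1`s, saturating at 4; the second has 15 states tracking the last 3 symbols read. A product state is a pair (one from each), accepting exactly when both do. Equivalent product states are then merged.
16 states suffice.
          0    1  
>  q0     q0   q1 
   q1     q2   q3 
   q2     q2   q4 
   q3     q5   q6 
   q4     q5   q7 
   q5     q8   q9 
   q6    q10  q11 
 * q7    q10  q11 
   q8     q8  q12 
   q9    q13  q11 
   q10   q14  q11 
   q11   q11  q11 
 * q12   q13  q11 
 * q13   q14  q11 
   q14   q15  q11 
 * q15   q15  q11 
(> = start, * = accepting)

start=q0 accept=q7,q12,q13,q15 q0-0->q0 q0-1->q1 q1-0->q2 q1-1->q3 q2-0->q2 q2-1->q4 q3-0->q5 q3-1->q6 q4-0->q5 q4-1->q7 q5-0->q8 q5-1->q9 q6-0->q10 q6-1->q11 q7-0->q10 q7-1->q11 q8-0->q8 q8-1->q12 q9-0->q13 q9-1->q11 q10-0->q14 q10-1->q11 q11-0->q11 q11-1->q11 q12-0->q13 q12-1->q11 q13-0->q14 q13-1->q11 q14-0->q15 q14-1->q11 q15-0->q15 q15-1->q11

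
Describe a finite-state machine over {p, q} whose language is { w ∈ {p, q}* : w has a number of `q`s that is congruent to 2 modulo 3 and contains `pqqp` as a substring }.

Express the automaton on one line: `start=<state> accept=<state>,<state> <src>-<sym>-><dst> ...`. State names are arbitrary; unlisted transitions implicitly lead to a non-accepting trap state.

start=A accept=J A-p->B A-q->C B-p->B B-q->D C-p->E C-q->F D-p->E D-q->G E-p->E E-q->H F-p->I F-q->A G-p->J G-q->A H-p->I H-q->K I-p->I I-q->L J-p->J J-q->M K-p->M K-q->C L-p->B L-q->N M-p->M M-q->O N-p->O N-q->F O-p->O O-q->J

Build one automaton per condition and run them in lockstep. One (3 states) tracks the count of `q`s modulo 3; the other (5 states) tracks whether and how much of `pqqp` has been seen. Each combined state is a pair, one component from each; accept when both components accept.
A 15-state machine:
       p  q 
>  A   B  C 
   B   B  D 
   C   E  F 
   D   E  G 
   E   E  H 
   F   I  A 
   G   J  A 
   H   I  K 
   I   I  L 
 * J   J  M 
   K   M  C 
   L   B  N 
   M   M  O 
   N   O  F 
   O   O  J 
(> = start, * = accepting)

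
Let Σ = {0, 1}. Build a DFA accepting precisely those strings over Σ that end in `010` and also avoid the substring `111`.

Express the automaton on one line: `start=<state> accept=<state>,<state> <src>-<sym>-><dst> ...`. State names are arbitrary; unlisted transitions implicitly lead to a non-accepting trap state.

start=q0 accept=q5 q0-0->q1 q0-1->q2 q1-0->q1 q1-1->q3 q2-0->q1 q2-1->q4 q3-0->q5 q3-1->q4 q4-0->q1 q4-1->q6 q5-0->q1 q5-1->q3 q6-0->q6 q6-1->q6

Run two small machines in parallel and take their product. One (4 states) tracks how much of the suffix `010` has currently been matched; the other (4 states) tracks partial matches of the forbidden pattern `111`. Each combined state is a pair, one component from each; accept when both components accept. Equivalent product states are then merged.
        0   1  
>  q0   q1  q2 
   q1   q1  q3 
   q2   q1  q4 
   q3   q5  q4 
   q4   q1  q6 
 * q5   q1  q3 
   q6   q6  q6 
(> = start, * = accepting)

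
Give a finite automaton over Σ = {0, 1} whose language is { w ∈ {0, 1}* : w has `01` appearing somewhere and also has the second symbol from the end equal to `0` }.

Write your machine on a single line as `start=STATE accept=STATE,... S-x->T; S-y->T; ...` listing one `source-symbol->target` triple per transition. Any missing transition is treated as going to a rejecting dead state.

start=q0; accept=q4,q9; q0-0->q1; q0-1->q2; q1-0->q3; q1-1->q4; q2-0->q5; q2-1->q6; q3-0->q3; q3-1->q4; q4-0->q7; q4-1->q8; q5-0->q3; q5-1->q4; q6-0->q5; q6-1->q6; q7-0->q9; q7-1->q4; q8-0->q7; q8-1->q8; q9-0->q9; q9-1->q4

Handle the two conditions separately and then intersect. One (3 states) tracks whether and how much of `01` has been seen; the other (7 states) tracks the last 2 symbols read. Each combined state is a pair, one component from each; accept when both components accept.
10 states suffice.
        0   1  
>  q0   q1  q2 
   q1   q3  q4 
   q2   q5  q6 
   q3   q3  q4 
 * q4   q7  q8 
   q5   q3  q4 
   q6   q5  q6 
   q7   q9  q4 
   q8   q7  q8 
 * q9   q9  q4 
(> = start, * = accepting)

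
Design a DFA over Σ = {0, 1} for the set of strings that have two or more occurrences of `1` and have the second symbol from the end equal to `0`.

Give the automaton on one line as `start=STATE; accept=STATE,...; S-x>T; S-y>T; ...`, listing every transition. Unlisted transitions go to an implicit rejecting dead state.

Handle the two conditions separately and then intersect. One (4 states) tracks the count of `1`s, saturating at 3; the other (7 states) tracks the last 2 symbols read. Each combined state is a pair, one component from each; accept when both components accept. After merging equivalent states the machine shrinks.
        0   1  
>  S0   S0  S1 
   S1   S2  S3 
   S2   S2  S4 
   S3   S5  S3 
 * S4   S5  S3 
   S5   S6  S4 
 * S6   S6  S4 
(> = start, * = accepting)

start=S0; accept=S4,S6; S0-0>S0; S0-1>S1; S1-0>S2; S1-1>S3; S2-0>S2; S2-1>S4; S3-0>S5; S3-1>S3; S4-0>S5; S4-1>S3; S5-0>S6; S5-1>S4; S6-0>S6; S6-1>S4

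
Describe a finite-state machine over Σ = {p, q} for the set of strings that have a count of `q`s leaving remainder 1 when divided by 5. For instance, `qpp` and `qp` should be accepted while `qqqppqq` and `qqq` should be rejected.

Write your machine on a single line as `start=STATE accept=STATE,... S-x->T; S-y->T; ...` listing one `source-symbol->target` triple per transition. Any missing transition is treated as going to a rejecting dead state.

start=A; accept=B; A-p->A; A-q->B; B-p->B; B-q->C; C-p->C; C-q->D; D-p->D; D-q->E; E-p->E; E-q->A

Keep the running count of `q`s modulo 5: each `q` advances along the cycle A → B → C → D → E → A while other symbols loop. Accept at B.
With 5 states:
       p  q 
>  A   A  B 
 * B   B  C 
   C   C  D 
   D   D  E 
   E   E  A 
(> = start, * = accepting)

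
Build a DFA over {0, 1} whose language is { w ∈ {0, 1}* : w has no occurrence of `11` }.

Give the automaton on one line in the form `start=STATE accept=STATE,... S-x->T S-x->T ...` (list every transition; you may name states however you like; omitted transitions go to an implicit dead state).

This is the complement of 'contains `11`'. Use the same substring-matching states — q0 through q2 holding how much of `11` has just been matched — but flip the accepting set: everything except the trap q2 accepts.
3 states suffice.
        0   1  
>* q0   q0  q1 
 * q1   q0  q2 
   q2   q2  q2 
(> = start, * = accepting)

start=q0 accept=q0,q1 q0-0->q0 q0-1->q1 q1-0->q0 q1-1->q2 q2-0->q2 q2-1->q2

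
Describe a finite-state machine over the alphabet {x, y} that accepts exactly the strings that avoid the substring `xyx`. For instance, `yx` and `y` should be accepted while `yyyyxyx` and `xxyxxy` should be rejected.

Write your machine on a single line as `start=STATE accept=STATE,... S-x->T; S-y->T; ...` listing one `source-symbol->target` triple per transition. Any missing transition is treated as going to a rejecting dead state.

Track partial matches of the forbidden pattern `xyx`. State q3 is a dead state reached once `xyx` has occurred; every other state accepts. q0 means no part of `xyx` is currently matched.
        x   y  
>* q0   q1  q0 
 * q1   q1  q2 
 * q2   q3  q0 
   q3   q3  q3 
(> = start, * = accepting)

start=q0; accept=q0,q1,q2; q0-x->q1; q0-y->q0; q1-x->q1; q1-y->q2; q2-x->q3; q2-y->q0; q3-x->q3; q3-y->q3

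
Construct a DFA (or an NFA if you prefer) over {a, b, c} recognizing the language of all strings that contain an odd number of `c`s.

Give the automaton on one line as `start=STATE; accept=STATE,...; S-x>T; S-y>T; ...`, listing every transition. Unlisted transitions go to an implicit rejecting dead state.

Keep the running count of `c`s modulo 2: each `c` advances along the cycle q0 → q1 → q0 while other symbols loop. Accept at q1.
2 states suffice.
        a   b   c  
>  q0   q0  q0  q1 
 * q1   q1  q1  q0 
(> = start, * = accepting)

start=q0; accept=q1; q0-a>q0; q0-b>q0; q0-c>q1; q1-a>q1; q1-b>q1; q1-c>q0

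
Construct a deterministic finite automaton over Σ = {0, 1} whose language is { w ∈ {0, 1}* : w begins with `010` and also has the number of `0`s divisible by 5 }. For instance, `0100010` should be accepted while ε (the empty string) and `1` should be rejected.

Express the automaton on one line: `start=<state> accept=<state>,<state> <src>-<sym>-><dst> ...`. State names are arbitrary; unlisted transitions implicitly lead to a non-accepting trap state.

Handle the two conditions separately and then intersect. The first has 5 states tracking whether the input so far still matches the prefix `010`; the second has 5 states tracking the count of `0`s modulo 5. A product state is a pair (one from each), accepting exactly when both do.
13 states suffice.
          0    1  
>  q0     q1   q2 
   q1     q3   q4 
   q2     q5   q2 
   q3     q6   q3 
   q4     q7   q5 
   q5     q3   q5 
   q6     q8   q6 
   q7     q9   q7 
   q8     q2   q8 
   q9    q10   q9 
   q10   q11  q10 
 * q11   q12  q11 
   q12    q7  q12 
(> = start, * = accepting)

start=q0 accept=q11 q0-0->q1 q0-1->q2 q1-0->q3 q1-1->q4 q2-0->q5 q2-1->q2 q3-0->q6 q3-1->q3 q4-0->q7 q4-1->q5 q5-0->q3 q5-1->q5 q6-0->q8 q6-1->q6 q7-0->q9 q7-1->q7 q8-0->q2 q8-1->q8 q9-0->q10 q9-1->q9 q10-0->q11 q10-1->q10 q11-0->q12 q11-1->q11 q12-0->q7 q12-1->q12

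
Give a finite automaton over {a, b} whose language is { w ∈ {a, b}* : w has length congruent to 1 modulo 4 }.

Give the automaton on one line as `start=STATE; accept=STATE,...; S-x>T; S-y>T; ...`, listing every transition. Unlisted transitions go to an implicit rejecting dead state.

start=q0; accept=q1; q0-a>q1; q0-b>q1; q1-a>q2; q1-b>q2; q2-a>q3; q2-b>q3; q3-a>q0; q3-b>q0

Count input length modulo 4: every symbol advances one step around the cycle q0 → q1 → q2 → q3 → q0. Accept at q1.
With 4 states:
        a   b  
>  q0   q1  q1 
 * q1   q2  q2 
   q2   q3  q3 
   q3   q0  q0 
(> = start, * = accepting)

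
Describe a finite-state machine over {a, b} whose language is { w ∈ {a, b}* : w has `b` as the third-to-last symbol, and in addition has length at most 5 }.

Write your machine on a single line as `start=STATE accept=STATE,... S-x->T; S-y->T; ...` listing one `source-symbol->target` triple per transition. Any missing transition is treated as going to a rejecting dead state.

start=q0; accept=q11,q12,q13,q14; q0-a->q1; q0-b->q2; q1-a->q3; q1-b->q4; q2-a->q5; q2-b->q6; q3-a->q7; q3-b->q8; q4-a->q9; q4-b->q10; q5-a->q11; q5-b->q12; q6-a->q13; q6-b->q14; q7-a->q7; q7-b->q7; q8-a->q9; q8-b->q9; q9-a->q11; q9-b->q11; q10-a->q13; q10-b->q13; q11-a->q7; q11-b->q7; q12-a->q9; q12-b->q9; q13-a->q11; q13-b->q11; q14-a->q13; q14-b->q13

Build one automaton per condition and run them in lockstep. One (15 states) tracks the last 3 symbols read; the other (7 states) tracks the input length, saturating at 6. Each combined state is a pair, one component from each; accept when both components accept. Equivalent product states are then merged.
With 15 states:
          a    b  
>  q0     q1   q2 
   q1     q3   q4 
   q2     q5   q6 
   q3     q7   q8 
   q4     q9  q10 
   q5    q11  q12 
   q6    q13  q14 
   q7     q7   q7 
   q8     q9   q9 
   q9    q11  q11 
   q10   q13  q13 
 * q11    q7   q7 
 * q12    q9   q9 
 * q13   q11  q11 
 * q14   q13  q13 
(> = start, * = accepting)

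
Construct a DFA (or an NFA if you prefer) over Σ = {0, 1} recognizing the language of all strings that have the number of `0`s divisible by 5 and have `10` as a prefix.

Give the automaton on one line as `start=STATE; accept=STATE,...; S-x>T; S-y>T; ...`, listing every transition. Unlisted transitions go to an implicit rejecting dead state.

Handle the two conditions separately and then intersect. One (5 states) tracks the count of `0`s modulo 5; the other (4 states) tracks whether the input so far still matches the prefix `10`. Each combined state is a pair, one component from each; accept when both components accept.
A 12-state machine:
          0    1  
>  q0     q1   q2 
   q1     q3   q1 
   q2     q4   q5 
   q3     q6   q3 
   q4     q7   q4 
   q5     q1   q5 
   q6     q8   q6 
   q7     q9   q7 
   q8     q5   q8 
   q9    q10   q9 
   q10   q11  q10 
 * q11    q4  q11 
(> = start, * = accepting)

start=q0; accept=q11; q0-0>q1; q0-1>q2; q1-0>q3; q1-1>q1; q2-0>q4; q2-1>q5; q3-0>q6; q3-1>q3; q4-0>q7; q4-1>q4; q5-0>q1; q5-1>q5; q6-0>q8; q6-1>q6; q7-0>q9; q7-1>q7; q8-0>q5; q8-1>q8; q9-0>q10; q9-1>q9; q10-0>q11; q10-1>q10; q11-0>q4; q11-1>q11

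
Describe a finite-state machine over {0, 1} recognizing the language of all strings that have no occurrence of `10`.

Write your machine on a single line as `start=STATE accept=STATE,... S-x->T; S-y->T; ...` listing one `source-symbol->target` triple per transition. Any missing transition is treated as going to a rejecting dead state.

start=A; accept=A,B; A-0->A; A-1->B; B-0->C; B-1->B; C-0->C; C-1->C

Track partial matches of the forbidden pattern `10`. State C is a dead state reached once `10` has occurred; every other state accepts. A means no part of `10` is currently matched.
3 states suffice.
       0  1 
>* A   A  B 
 * B   C  B 
   C   C  C 
(> = start, * = accepting)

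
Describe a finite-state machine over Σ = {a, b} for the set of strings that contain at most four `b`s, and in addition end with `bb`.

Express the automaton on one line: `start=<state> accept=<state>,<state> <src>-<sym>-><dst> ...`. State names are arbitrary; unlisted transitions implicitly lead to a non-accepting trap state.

start=S0 accept=S3,S6,S9 S0-a->S0 S0-b->S1 S1-a->S2 S1-b->S3 S2-a->S2 S2-b->S4 S3-a->S5 S3-b->S6 S4-a->S5 S4-b->S6 S5-a->S5 S5-b->S7 S6-a->S8 S6-b->S9 S7-a->S8 S7-b->S9 S8-a->S8 S8-b->S10 S9-a->S11 S9-b->S12 S10-a->S11 S10-b->S12 S11-a->S11 S11-b->S13 S12-a->S14 S12-b->S12 S13-a->S14 S13-b->S12 S14-a->S14 S14-b->S13

Handle the two conditions separately and then intersect. One (6 states) tracks the count of `b`s, saturating at 5; the other (3 states) tracks how much of the suffix `bb` has currently been matched. Each combined state is a pair, one component from each; accept when both components accept.
With 15 states:
          a    b  
>  S0     S0   S1 
   S1     S2   S3 
   S2     S2   S4 
 * S3     S5   S6 
   S4     S5   S6 
   S5     S5   S7 
 * S6     S8   S9 
   S7     S8   S9 
   S8     S8  S10 
 * S9    S11  S12 
   S10   S11  S12 
   S11   S11  S13 
   S12   S14  S12 
   S13   S14  S12 
   S14   S14  S13 
(> = start, * = accepting)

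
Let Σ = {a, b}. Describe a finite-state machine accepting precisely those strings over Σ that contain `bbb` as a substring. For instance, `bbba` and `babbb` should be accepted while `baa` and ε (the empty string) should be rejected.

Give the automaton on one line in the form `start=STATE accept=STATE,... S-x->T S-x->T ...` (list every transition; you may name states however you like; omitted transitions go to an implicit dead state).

start=s0 accept=s3 s0-a->s0 s0-b->s1 s1-a->s0 s1-b->s2 s2-a->s0 s2-b->s3 s3-a->s3 s3-b->s3

Track how much of `bbb` has been matched so far: state s0 is no progress, s3 is the absorbing accept state reached once `bbb` has occurred. Intermediate states record partial matches; on a mismatch, fall back to the longest reusable overlap.
A 4-state machine:
        a   b  
>  s0   s0  s1 
   s1   s0  s2 
   s2   s0  s3 
 * s3   s3  s3 
(> = start, * = accepting)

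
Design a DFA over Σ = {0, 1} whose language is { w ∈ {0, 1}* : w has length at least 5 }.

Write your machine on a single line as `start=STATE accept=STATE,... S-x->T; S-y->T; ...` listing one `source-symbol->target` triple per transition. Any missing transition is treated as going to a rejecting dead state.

start=s0; accept=s5,s6; s0-0->s1; s0-1->s1; s1-0->s2; s1-1->s2; s2-0->s3; s2-1->s3; s3-0->s4; s3-1->s4; s4-0->s5; s4-1->s5; s5-0->s6; s5-1->s6; s6-0->s6; s6-1->s6

Count input length up to 6: every symbol moves from s0 toward s6, which means 'more than 5' and absorbs. Accept from {s5, s6}.
        0   1  
>  s0   s1  s1 
   s1   s2  s2 
   s2   s3  s3 
   s3   s4  s4 
   s4   s5  s5 
 * s5   s6  s6 
 * s6   s6  s6 
(> = start, * = accepting)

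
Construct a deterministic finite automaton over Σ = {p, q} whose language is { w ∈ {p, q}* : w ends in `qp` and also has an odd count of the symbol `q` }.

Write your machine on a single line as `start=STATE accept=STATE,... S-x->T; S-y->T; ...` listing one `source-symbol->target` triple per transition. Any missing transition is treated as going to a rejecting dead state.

start=A; accept=C; A-p->A; A-q->B; B-p->C; B-q->A; C-p->D; C-q->A; D-p->D; D-q->A

Build one automaton per condition and run them in lockstep. One (3 states) tracks how much of the suffix `qp` has currently been matched; the other (2 states) tracks the count of `q`s modulo 2. Each combined state is a pair, one component from each; accept when both components accept. Equivalent product states are then merged.
       p  q 
>  A   A  B 
   B   C  A 
 * C   D  A 
   D   D  A 
(> = start, * = accepting)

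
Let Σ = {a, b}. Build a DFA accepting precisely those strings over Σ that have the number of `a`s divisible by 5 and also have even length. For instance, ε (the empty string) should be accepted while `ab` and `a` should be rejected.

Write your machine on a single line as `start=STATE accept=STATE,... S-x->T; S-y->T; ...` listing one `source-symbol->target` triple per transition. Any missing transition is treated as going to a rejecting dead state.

Run two small machines in parallel and take their product. One (5 states) tracks the count of `a`s modulo 5; the other (2 states) tracks the input length modulo 2. Each combined state is a pair, one component from each; accept when both components accept.
        a   b  
>* S0   S1  S2 
   S1   S3  S4 
   S2   S4  S0 
   S3   S5  S6 
   S4   S6  S1 
   S5   S7  S8 
   S6   S8  S3 
   S7   S2  S9 
   S8   S9  S5 
   S9   S0  S7 
(> = start, * = accepting)

start=S0; accept=S0; S0-a->S1; S0-b->S2; S1-a->S3; S1-b->S4; S2-a->S4; S2-b->S0; S3-a->S5; S3-b->S6; S4-a->S6; S4-b->S1; S5-a->S7; S5-b->S8; S6-a->S8; S6-b->S3; S7-a->S2; S7-b->S9; S8-a->S9; S8-b->S5; S9-a->S0; S9-b->S7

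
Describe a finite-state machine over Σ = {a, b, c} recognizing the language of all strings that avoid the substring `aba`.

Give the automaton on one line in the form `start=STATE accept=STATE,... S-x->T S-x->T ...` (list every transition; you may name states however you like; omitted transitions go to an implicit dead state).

start=q0 accept=q0,q1,q2 q0-a->q1 q0-b->q0 q0-c->q0 q1-a->q1 q1-b->q2 q1-c->q0 q2-a->q3 q2-b->q0 q2-c->q0 q3-a->q3 q3-b->q3 q3-c->q3

This is the complement of 'contains `aba`'. Use the same substring-matching states — q0 through q3 holding how much of `aba` has just been matched — but flip the accepting set: everything except the trap q3 accepts.
A 4-state machine:
        a   b   c  
>* q0   q1  q0  q0 
 * q1   q1  q2  q0 
 * q2   q3  q0  q0 
   q3   q3  q3  q3 
(> = start, * = accepting)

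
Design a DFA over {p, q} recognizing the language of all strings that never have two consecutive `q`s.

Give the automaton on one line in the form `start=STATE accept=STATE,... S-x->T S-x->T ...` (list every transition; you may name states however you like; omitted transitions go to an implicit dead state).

This is the complement of 'contains `qq`'. Use the same substring-matching states — S0 through S2 holding how much of `qq` has just been matched — but flip the accepting set: everything except the trap S2 accepts.
With 3 states:
        p   q  
>* S0   S0  S1 
 * S1   S0  S2 
   S2   S2  S2 
(> = start, * = accepting)

start=S0 accept=S0,S1 S0-p->S0 S0-q->S1 S1-p->S0 S1-q->S2 S2-p->S2 S2-q->S2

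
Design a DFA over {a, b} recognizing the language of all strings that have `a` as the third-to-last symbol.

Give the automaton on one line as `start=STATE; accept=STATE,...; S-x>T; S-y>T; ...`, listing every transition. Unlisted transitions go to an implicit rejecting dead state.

start=S0; accept=S7,S8,S9,S10; S0-a>S1; S0-b>S2; S1-a>S3; S1-b>S4; S2-a>S5; S2-b>S6; S3-a>S7; S3-b>S8; S4-a>S9; S4-b>S10; S5-a>S11; S5-b>S12; S6-a>S13; S6-b>S14; S7-a>S7; S7-b>S8; S8-a>S9; S8-b>S10; S9-a>S11; S9-b>S12; S10-a>S13; S10-b>S14; S11-a>S7; S11-b>S8; S12-a>S9; S12-b>S10; S13-a>S11; S13-b>S12; S14-a>S13; S14-b>S14

Because acceptance depends on a position counted from the end, the machine has to buffer the most recent 3 symbols. Make each state the string of the last up-to-3 symbols read; on input `x` shift the window left and append `x`. Accept when the buffered window has length 3 and begins with `a`.
A 15-state machine:
          a    b  
>  S0     S1   S2 
   S1     S3   S4 
   S2     S5   S6 
   S3     S7   S8 
   S4     S9  S10 
   S5    S11  S12 
   S6    S13  S14 
 * S7     S7   S8 
 * S8     S9  S10 
 * S9    S11  S12 
 * S10   S13  S14 
   S11    S7   S8 
   S12    S9  S10 
   S13   S11  S12 
   S14   S13  S14 
(> = start, * = accepting)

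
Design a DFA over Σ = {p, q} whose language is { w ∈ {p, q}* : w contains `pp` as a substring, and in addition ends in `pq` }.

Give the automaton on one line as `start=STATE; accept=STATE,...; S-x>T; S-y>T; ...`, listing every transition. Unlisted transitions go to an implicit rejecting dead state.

Run two small machines in parallel and take their product. The first has 3 states tracking whether and how much of `pp` has been seen; the second has 3 states tracking how much of the suffix `pq` has currently been matched. A product state is a pair (one from each), accepting exactly when both do. After merging equivalent states the machine shrinks.
A 5-state machine:
        p   q  
>  s0   s1  s0 
   s1   s2  s0 
   s2   s2  s3 
 * s3   s2  s4 
   s4   s2  s4 
(> = start, * = accepting)

start=s0; accept=s3; s0-p>s1; s0-q>s0; s1-p>s2; s1-q>s0; s2-p>s2; s2-q>s3; s3-p>s2; s3-q>s4; s4-p>s2; s4-q>s4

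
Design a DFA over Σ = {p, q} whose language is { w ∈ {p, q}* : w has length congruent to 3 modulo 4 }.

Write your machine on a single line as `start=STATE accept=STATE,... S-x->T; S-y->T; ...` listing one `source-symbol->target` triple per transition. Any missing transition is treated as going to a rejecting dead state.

start=A; accept=D; A-p->B; A-q->B; B-p->C; B-q->C; C-p->D; C-q->D; D-p->A; D-q->A

Only the length mod 4 matters, so use a 4-cycle: from any state, every input symbol moves to the next state, wrapping D back to A. Mark D accepting.
A 4-state machine:
       p  q 
>  A   B  B 
   B   C  C 
   C   D  D 
 * D   A  A 
(> = start, * = accepting)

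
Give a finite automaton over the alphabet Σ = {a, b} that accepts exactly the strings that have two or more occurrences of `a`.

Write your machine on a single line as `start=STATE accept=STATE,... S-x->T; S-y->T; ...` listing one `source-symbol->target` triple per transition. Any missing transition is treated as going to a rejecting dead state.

start=s0; accept=s2,s3; s0-a->s1; s0-b->s0; s1-a->s2; s1-b->s1; s2-a->s3; s2-b->s2; s3-a->s3; s3-b->s3

Only the number of `a`s matters, and only up to 3. Make a chain s0 → s1 → s2 → s3 advanced by each `a` (with s3 absorbing); every other symbol self-loops. The accepting set is {s2, s3}.
With 4 states:
        a   b  
>  s0   s1  s0 
   s1   s2  s1 
 * s2   s3  s2 
 * s3   s3  s3 
(> = start, * = accepting)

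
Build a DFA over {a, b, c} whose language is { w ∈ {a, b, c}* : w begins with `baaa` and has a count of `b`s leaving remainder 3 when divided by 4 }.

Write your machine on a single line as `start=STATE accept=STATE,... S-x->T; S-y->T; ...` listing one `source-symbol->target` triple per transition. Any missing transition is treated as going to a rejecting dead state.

Run two small machines in parallel and take their product. One (6 states) tracks whether the input so far still matches the prefix `baaa`; the other (4 states) tracks the count of `b`s modulo 4. Each combined state is a pair, one component from each; accept when both components accept.
          a    b    c  
>  S0     S1   S2   S1 
   S1     S1   S3   S1 
   S2     S4   S5   S3 
   S3     S3   S5   S3 
   S4     S6   S5   S3 
   S5     S5   S7   S5 
   S6     S8   S5   S3 
   S7     S7   S1   S7 
   S8     S8   S9   S8 
   S9     S9  S10   S9 
 * S10   S10  S11  S10 
   S11   S11   S8  S11 
(> = start, * = accepting)

start=S0; accept=S10; S0-a->S1; S0-b->S2; S0-c->S1; S1-a->S1; S1-b->S3; S1-c->S1; S2-a->S4; S2-b->S5; S2-c->S3; S3-a->S3; S3-b->S5; S3-c->S3; S4-a->S6; S4-b->S5; S4-c->S3; S5-a->S5; S5-b->S7; S5-c->S5; S6-a->S8; S6-b->S5; S6-c->S3; S7-a->S7; S7-b->S1; S7-c->S7; S8-a->S8; S8-b->S9; S8-c->S8; S9-a->S9; S9-b->S10; S9-c->S9; S10-a->S10; S10-b->S11; S10-c->S10; S11-a->S11; S11-b->S8; S11-c->S11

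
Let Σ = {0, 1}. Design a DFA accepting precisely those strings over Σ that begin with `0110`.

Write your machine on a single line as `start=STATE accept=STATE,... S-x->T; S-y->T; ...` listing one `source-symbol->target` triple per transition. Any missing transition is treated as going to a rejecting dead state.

start=A; accept=E; A-0->B; A-1->F; B-0->F; B-1->C; C-0->F; C-1->D; D-0->E; D-1->F; E-0->E; E-1->E; F-0->F; F-1->F

Check the first 4 symbols one by one: A through D record how many have matched `0110` so far; any wrong symbol goes to the dead state F. After all 4 match we enter the accepting sink E.
6 states suffice.
       0  1 
>  A   B  F 
   B   F  C 
   C   F  D 
   D   E  F 
 * E   E  E 
   F   F  F 
(> = start, * = accepting)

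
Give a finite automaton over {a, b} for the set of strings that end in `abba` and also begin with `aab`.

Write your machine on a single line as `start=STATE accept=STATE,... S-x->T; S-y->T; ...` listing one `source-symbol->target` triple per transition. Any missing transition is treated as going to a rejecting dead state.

Handle the two conditions separately and then intersect. The first has 5 states tracking how much of the suffix `abba` has currently been matched; the second has 5 states tracking whether the input so far still matches the prefix `aab`. A product state is a pair (one from each), accepting exactly when both do.
13 states suffice.
          a    b  
>  S0     S1   S2 
   S1     S3   S4 
   S2     S5   S2 
   S3     S5   S6 
   S4     S5   S7 
   S5     S5   S4 
   S6     S8   S9 
   S7    S10   S2 
   S8     S8   S6 
   S9    S11  S12 
   S10    S5   S4 
 * S11    S8   S6 
   S12    S8  S12 
(> = start, * = accepting)

start=S0; accept=S11; S0-a->S1; S0-b->S2; S1-a->S3; S1-b->S4; S2-a->S5; S2-b->S2; S3-a->S5; S3-b->S6; S4-a->S5; S4-b->S7; S5-a->S5; S5-b->S4; S6-a->S8; S6-b->S9; S7-a->S10; S7-b->S2; S8-a->S8; S8-b->S6; S9-a->S11; S9-b->S12; S10-a->S5; S10-b->S4; S11-a->S8; S11-b->S6; S12-a->S8; S12-b->S12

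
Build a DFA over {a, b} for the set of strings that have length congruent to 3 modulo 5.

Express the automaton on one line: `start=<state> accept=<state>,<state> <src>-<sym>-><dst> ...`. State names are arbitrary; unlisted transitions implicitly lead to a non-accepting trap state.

Only the length mod 5 matters, so use a 5-cycle: from any state, every input symbol moves to the next state, wrapping q4 back to q0. Mark q3 accepting.
With 5 states:
        a   b  
>  q0   q1  q1 
   q1   q2  q2 
   q2   q3  q3 
 * q3   q4  q4 
   q4   q0  q0 
(> = start, * = accepting)

start=q0 accept=q3 q0-a->q1 q0-b->q1 q1-a->q2 q1-b->q2 q2-a->q3 q2-b->q3 q3-a->q4 q3-b->q4 q4-a->q0 q4-b->q0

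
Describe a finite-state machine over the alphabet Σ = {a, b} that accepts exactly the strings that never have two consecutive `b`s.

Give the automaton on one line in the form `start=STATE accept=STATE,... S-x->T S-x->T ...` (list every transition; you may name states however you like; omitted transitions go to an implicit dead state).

This is the complement of 'contains `bb`'. Use the same substring-matching states — q0 through q2 holding how much of `bb` has just been matched — but flip the accepting set: everything except the trap q2 accepts.
With 3 states:
        a   b  
>* q0   q0  q1 
 * q1   q0  q2 
   q2   q2  q2 
(> = start, * = accepting)

start=q0 accept=q0,q1 q0-a->q0 q0-b->q1 q1-a->q0 q1-b->q2 q2-a->q2 q2-b->q2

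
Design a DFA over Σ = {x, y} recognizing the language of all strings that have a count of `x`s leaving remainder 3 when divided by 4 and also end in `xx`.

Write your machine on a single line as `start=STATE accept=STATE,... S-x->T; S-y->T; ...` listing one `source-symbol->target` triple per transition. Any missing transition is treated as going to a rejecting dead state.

start=q0; accept=q3; q0-x->q1; q0-y->q0; q1-x->q2; q1-y->q1; q2-x->q3; q2-y->q4; q3-x->q0; q3-y->q5; q4-x->q5; q4-y->q4; q5-x->q0; q5-y->q5

Run two small machines in parallel and take their product. One (4 states) tracks the count of `x`s modulo 4; the other (3 states) tracks how much of the suffix `xx` has currently been matched. Each combined state is a pair, one component from each; accept when both components accept. Equivalent product states are then merged.
With 6 states:
        x   y  
>  q0   q1  q0 
   q1   q2  q1 
   q2   q3  q4 
 * q3   q0  q5 
   q4   q5  q4 
   q5   q0  q5 
(> = start, * = accepting)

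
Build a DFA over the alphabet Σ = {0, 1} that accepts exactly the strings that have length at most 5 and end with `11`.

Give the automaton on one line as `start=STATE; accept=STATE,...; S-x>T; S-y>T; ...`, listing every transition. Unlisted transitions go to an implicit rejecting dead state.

start=s0; accept=s5,s8,s11,s14; s0-0>s1; s0-1>s2; s1-0>s3; s1-1>s4; s2-0>s3; s2-1>s5; s3-0>s6; s3-1>s7; s4-0>s6; s4-1>s8; s5-0>s6; s5-1>s8; s6-0>s9; s6-1>s10; s7-0>s9; s7-1>s11; s8-0>s9; s8-1>s11; s9-0>s12; s9-1>s13; s10-0>s12; s10-1>s14; s11-0>s12; s11-1>s14; s12-0>s15; s12-1>s16; s13-0>s15; s13-1>s17; s14-0>s15; s14-1>s17; s15-0>s15; s15-1>s16; s16-0>s15; s16-1>s17; s17-0>s15; s17-1>s17

Run two small machines in parallel and take their product. One (7 states) tracks the input length, saturating at 6; the other (3 states) tracks how much of the suffix `11` has currently been matched. Each combined state is a pair, one component from each; accept when both components accept.
An 18-state machine:
          0    1  
>  s0     s1   s2 
   s1     s3   s4 
   s2     s3   s5 
   s3     s6   s7 
   s4     s6   s8 
 * s5     s6   s8 
   s6     s9  s10 
   s7     s9  s11 
 * s8     s9  s11 
   s9    s12  s13 
   s10   s12  s14 
 * s11   s12  s14 
   s12   s15  s16 
   s13   s15  s17 
 * s14   s15  s17 
   s15   s15  s16 
   s16   s15  s17 
   s17   s15  s17 
(> = start, * = accepting)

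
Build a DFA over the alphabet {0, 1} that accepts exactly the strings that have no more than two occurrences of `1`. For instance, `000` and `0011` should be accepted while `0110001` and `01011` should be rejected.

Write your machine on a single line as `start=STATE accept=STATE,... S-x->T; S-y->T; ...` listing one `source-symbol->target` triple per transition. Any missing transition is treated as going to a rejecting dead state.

start=q0; accept=q0,q1,q2; q0-0->q0; q0-1->q1; q1-0->q1; q1-1->q2; q2-0->q2; q2-1->q3; q3-0->q3; q3-1->q3

Only the number of `1`s matters, and only up to 3. Make a chain q0 → q1 → q2 → q3 advanced by each `1` (with q3 absorbing); every other symbol self-loops. The accepting set is {q0, q1, q2}.
A 4-state machine:
        0   1  
>* q0   q0  q1 
 * q1   q1  q2 
 * q2   q2  q3 
   q3   q3  q3 
(> = start, * = accepting)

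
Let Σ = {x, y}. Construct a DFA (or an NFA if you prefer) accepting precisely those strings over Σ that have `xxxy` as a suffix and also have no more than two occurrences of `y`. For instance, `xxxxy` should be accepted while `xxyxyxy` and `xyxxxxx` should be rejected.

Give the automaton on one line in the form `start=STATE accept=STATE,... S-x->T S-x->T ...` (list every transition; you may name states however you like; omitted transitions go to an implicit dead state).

start=s0 accept=s8,s10 s0-x->s1 s0-y->s2 s1-x->s3 s1-y->s2 s2-x->s4 s2-y->s5 s3-x->s6 s3-y->s2 s4-x->s7 s4-y->s5 s5-x->s5 s5-y->s5 s6-x->s6 s6-y->s8 s7-x->s9 s7-y->s5 s8-x->s4 s8-y->s5 s9-x->s9 s9-y->s10 s10-x->s5 s10-y->s5

Build one automaton per condition and run them in lockstep. The first has 5 states tracking how much of the suffix `xxxy` has currently been matched; the second has 4 states tracking the count of `y`s, saturating at 3. A product state is a pair (one from each), accepting exactly when both do. Minimizing collapses redundant product states.
11 states suffice.
          x    y  
>  s0     s1   s2 
   s1     s3   s2 
   s2     s4   s5 
   s3     s6   s2 
   s4     s7   s5 
   s5     s5   s5 
   s6     s6   s8 
   s7     s9   s5 
 * s8     s4   s5 
   s9     s9  s10 
 * s10    s5   s5 
(> = start, * = accepting)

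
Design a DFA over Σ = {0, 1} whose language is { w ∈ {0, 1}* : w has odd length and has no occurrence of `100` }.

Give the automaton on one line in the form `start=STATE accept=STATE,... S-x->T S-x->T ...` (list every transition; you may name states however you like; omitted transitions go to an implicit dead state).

Build one automaton per condition and run them in lockstep. One (2 states) tracks the input length modulo 2; the other (4 states) tracks partial matches of the forbidden pattern `100`. Each combined state is a pair, one component from each; accept when both components accept. After merging equivalent states the machine shrinks.
       0  1 
>  A   B  C 
 * B   A  D 
 * C   E  D 
   D   F  C 
   E   G  C 
 * F   G  D 
   G   G  G 
(> = start, * = accepting)

start=A accept=B,C,F A-0->B A-1->C B-0->A B-1->D C-0->E C-1->D D-0->F D-1->C E-0->G E-1->C F-0->G F-1->D G-0->G G-1->G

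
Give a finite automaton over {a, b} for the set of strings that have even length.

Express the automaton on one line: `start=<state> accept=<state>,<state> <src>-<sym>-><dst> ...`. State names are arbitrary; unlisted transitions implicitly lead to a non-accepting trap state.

start=q0 accept=q0 q0-a->q1 q0-b->q1 q1-a->q0 q1-b->q0

Count input length modulo 2: every symbol advances one step around the cycle q0 → q1 → q0. Accept at q0.
        a   b  
>* q0   q1  q1 
   q1   q0  q0 
(> = start, * = accepting)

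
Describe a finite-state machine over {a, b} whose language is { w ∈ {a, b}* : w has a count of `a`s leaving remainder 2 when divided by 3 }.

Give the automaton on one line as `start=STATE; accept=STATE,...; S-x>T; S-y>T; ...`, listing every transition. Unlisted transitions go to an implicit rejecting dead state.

Keep the running count of `a`s modulo 3: each `a` advances along the cycle q0 → q1 → q2 → q0 while other symbols loop. Accept at q2.
A 3-state machine:
        a   b  
>  q0   q1  q0 
   q1   q2  q1 
 * q2   q0  q2 
(> = start, * = accepting)

start=q0; accept=q2; q0-a>q1; q0-b>q0; q1-a>q2; q1-b>q1; q2-a>q0; q2-b>q2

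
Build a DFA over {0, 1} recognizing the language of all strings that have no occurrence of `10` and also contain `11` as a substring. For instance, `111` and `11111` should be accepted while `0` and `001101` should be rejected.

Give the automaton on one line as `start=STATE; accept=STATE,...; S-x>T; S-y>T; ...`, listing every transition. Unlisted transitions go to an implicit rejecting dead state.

start=q0; accept=q3; q0-0>q0; q0-1>q1; q1-0>q2; q1-1>q3; q2-0>q2; q2-1>q4; q3-0>q5; q3-1>q3; q4-0>q2; q4-1>q5; q5-0>q5; q5-1>q5

Run two small machines in parallel and take their product. The first has 3 states tracking partial matches of the forbidden pattern `10`; the second has 3 states tracking whether and how much of `11` has been seen. A product state is a pair (one from each), accepting exactly when both do.
        0   1  
>  q0   q0  q1 
   q1   q2  q3 
   q2   q2  q4 
 * q3   q5  q3 
   q4   q2  q5 
   q5   q5  q5 
(> = start, * = accepting)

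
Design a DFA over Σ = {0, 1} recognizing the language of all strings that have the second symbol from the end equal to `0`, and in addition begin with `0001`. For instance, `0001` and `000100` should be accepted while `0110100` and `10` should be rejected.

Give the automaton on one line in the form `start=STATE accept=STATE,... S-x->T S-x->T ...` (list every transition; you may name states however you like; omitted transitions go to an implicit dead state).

Run two small machines in parallel and take their product. One (7 states) tracks the last 2 symbols read; the other (6 states) tracks whether the input so far still matches the prefix `0001`. Each combined state is a pair, one component from each; accept when both components accept. After merging equivalent states the machine shrinks.
A 9-state machine:
        0   1  
>  q0   q1  q2 
   q1   q3  q2 
   q2   q2  q2 
   q3   q4  q2 
   q4   q2  q5 
 * q5   q6  q7 
   q6   q8  q5 
   q7   q6  q7 
 * q8   q8  q5 
(> = start, * = accepting)

start=q0 accept=q5,q8 q0-0->q1 q0-1->q2 q1-0->q3 q1-1->q2 q2-0->q2 q2-1->q2 q3-0->q4 q3-1->q2 q4-0->q2 q4-1->q5 q5-0->q6 q5-1->q7 q6-0->q8 q6-1->q5 q7-0->q6 q7-1->q7 q8-0->q8 q8-1->q5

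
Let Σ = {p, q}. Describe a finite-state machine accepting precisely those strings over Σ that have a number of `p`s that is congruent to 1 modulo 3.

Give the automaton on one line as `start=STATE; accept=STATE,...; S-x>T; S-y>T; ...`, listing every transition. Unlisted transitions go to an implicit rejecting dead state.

Keep the running count of `p`s modulo 3: each `p` advances along the cycle S0 → S1 → S2 → S0 while other symbols loop. Accept at S1.
With 3 states:
        p   q  
>  S0   S1  S0 
 * S1   S2  S1 
   S2   S0  S2 
(> = start, * = accepting)

start=S0; accept=S1; S0-p>S1; S0-q>S0; S1-p>S2; S1-q>S1; S2-p>S0; S2-q>S2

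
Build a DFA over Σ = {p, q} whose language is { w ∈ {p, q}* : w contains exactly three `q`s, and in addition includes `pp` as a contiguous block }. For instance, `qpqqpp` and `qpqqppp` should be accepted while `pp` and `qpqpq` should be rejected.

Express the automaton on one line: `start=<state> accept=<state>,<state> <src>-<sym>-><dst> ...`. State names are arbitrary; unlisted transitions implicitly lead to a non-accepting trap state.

start=S0 accept=S12 S0-p->S1 S0-q->S2 S1-p->S3 S1-q->S2 S2-p->S4 S2-q->S5 S3-p->S3 S3-q->S6 S4-p->S6 S4-q->S5 S5-p->S7 S5-q->S8 S6-p->S6 S6-q->S9 S7-p->S9 S7-q->S8 S8-p->S10 S8-q->S11 S9-p->S9 S9-q->S12 S10-p->S12 S10-q->S11 S11-p->S13 S11-q->S11 S12-p->S12 S12-q->S14 S13-p->S14 S13-q->S11 S14-p->S14 S14-q->S14

Handle the two conditions separately and then intersect. The first has 5 states tracking the count of `q`s, saturating at 4; the second has 3 states tracking whether and how much of `pp` has been seen. A product state is a pair (one from each), accepting exactly when both do.
With 15 states:
          p    q  
>  S0     S1   S2 
   S1     S3   S2 
   S2     S4   S5 
   S3     S3   S6 
   S4     S6   S5 
   S5     S7   S8 
   S6     S6   S9 
   S7     S9   S8 
   S8    S10  S11 
   S9     S9  S12 
   S10   S12  S11 
   S11   S13  S11 
 * S12   S12  S14 
   S13   S14  S11 
   S14   S14  S14 
(> = start, * = accepting)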